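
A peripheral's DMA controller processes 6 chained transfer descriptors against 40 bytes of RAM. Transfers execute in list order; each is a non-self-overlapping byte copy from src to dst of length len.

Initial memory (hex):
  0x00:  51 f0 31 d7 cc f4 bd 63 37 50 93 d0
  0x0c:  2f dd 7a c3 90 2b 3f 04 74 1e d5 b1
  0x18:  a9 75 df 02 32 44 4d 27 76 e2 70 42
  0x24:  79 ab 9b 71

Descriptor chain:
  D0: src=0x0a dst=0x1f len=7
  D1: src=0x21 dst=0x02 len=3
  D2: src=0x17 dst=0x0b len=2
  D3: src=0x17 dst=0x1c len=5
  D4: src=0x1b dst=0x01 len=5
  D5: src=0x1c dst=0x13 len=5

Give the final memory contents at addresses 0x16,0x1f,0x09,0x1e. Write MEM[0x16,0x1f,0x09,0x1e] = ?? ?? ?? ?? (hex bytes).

D0: mem[0x1f..0x25] <- [93 d0 2f dd 7a c3 90]
D1: mem[0x02..0x04] <- [2f dd 7a]
D2: mem[0x0b..0x0c] <- [b1 a9]
D3: mem[0x1c..0x20] <- [b1 a9 75 df 02]
D4: mem[0x01..0x05] <- [02 b1 a9 75 df]
D5: mem[0x13..0x17] <- [b1 a9 75 df 02]
query mem[0x16]=0xdf, mem[0x1f]=0xdf, mem[0x09]=0x50, mem[0x1e]=0x75

MEM[0x16,0x1f,0x09,0x1e] = df df 50 75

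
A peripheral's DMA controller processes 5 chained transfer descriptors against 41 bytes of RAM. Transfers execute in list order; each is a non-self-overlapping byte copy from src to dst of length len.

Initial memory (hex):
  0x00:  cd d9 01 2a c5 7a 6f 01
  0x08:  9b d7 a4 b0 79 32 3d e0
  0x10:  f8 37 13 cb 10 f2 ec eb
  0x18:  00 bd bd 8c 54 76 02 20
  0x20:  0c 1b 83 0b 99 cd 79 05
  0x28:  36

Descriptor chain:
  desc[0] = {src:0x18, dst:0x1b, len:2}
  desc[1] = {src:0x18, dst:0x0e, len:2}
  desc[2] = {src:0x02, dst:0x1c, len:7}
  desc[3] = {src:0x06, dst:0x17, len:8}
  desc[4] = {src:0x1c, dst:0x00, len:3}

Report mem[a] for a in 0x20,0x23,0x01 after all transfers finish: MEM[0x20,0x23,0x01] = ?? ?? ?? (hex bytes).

MEM[0x20,0x23,0x01] = 6f 0b 79

  after D0: wrote 2B at 0x1b = 00bd
  after D1: wrote 2B at 0x0e = 00bd
  after D2: wrote 7B at 0x1c = 012ac57a6f019b
  after D3: wrote 8B at 0x17 = 6f019bd7a4b07932
  after D4: wrote 3B at 0x00 = b07932
query mem[0x20]=0x6f, mem[0x23]=0x0b, mem[0x01]=0x79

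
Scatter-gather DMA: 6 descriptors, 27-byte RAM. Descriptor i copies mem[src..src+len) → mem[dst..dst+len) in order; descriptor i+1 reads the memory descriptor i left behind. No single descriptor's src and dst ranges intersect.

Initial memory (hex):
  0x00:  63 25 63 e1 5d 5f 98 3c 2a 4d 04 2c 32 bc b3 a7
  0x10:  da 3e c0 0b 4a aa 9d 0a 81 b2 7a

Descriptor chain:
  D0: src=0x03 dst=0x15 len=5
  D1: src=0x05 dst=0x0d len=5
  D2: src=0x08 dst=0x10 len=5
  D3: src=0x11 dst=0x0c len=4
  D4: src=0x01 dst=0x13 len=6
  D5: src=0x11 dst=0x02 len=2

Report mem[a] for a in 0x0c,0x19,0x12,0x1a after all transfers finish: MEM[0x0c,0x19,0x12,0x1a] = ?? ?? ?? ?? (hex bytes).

D0: mem[0x15..0x19] <- [e1 5d 5f 98 3c]
D1: mem[0x0d..0x11] <- [5f 98 3c 2a 4d]
D2: mem[0x10..0x14] <- [2a 4d 04 2c 32]
D3: mem[0x0c..0x0f] <- [4d 04 2c 32]
D4: mem[0x13..0x18] <- [25 63 e1 5d 5f 98]
D5: mem[0x02..0x03] <- [4d 04]
query mem[0x0c]=0x4d, mem[0x19]=0x3c, mem[0x12]=0x04, mem[0x1a]=0x7a

MEM[0x0c,0x19,0x12,0x1a] = 4d 3c 04 7a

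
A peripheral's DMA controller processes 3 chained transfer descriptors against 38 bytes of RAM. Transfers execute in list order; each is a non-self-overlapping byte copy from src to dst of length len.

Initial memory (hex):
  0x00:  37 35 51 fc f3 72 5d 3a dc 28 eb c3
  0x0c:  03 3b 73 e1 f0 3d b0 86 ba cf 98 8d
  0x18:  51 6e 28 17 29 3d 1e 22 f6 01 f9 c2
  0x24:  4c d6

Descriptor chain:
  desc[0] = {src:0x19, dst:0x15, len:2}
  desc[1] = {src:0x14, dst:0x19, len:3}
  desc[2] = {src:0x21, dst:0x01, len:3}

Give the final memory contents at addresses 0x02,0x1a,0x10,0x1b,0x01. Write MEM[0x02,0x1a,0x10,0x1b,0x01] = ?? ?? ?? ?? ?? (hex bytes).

MEM[0x02,0x1a,0x10,0x1b,0x01] = f9 6e f0 28 01

#0 dst[0x15+2] := {0x6e,0x28}
#1 dst[0x19+3] := {0xba,0x6e,0x28}
#2 dst[0x01+3] := {0x01,0xf9,0xc2}
query mem[0x02]=0xf9, mem[0x1a]=0x6e, mem[0x10]=0xf0, mem[0x1b]=0x28, mem[0x01]=0x01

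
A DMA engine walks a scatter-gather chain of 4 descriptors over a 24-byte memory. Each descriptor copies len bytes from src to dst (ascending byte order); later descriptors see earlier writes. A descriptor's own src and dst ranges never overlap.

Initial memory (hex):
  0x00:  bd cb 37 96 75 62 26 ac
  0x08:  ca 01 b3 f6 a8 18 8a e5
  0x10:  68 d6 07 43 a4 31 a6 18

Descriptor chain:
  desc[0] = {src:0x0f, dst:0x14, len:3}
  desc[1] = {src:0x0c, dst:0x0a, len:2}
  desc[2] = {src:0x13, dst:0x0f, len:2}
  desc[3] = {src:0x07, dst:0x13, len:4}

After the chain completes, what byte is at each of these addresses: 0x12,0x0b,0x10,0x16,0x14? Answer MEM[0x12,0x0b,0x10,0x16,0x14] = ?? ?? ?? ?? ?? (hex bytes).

D0: mem[0x14..0x16] <- [e5 68 d6]
D1: mem[0x0a..0x0b] <- [a8 18]
D2: mem[0x0f..0x10] <- [43 e5]
D3: mem[0x13..0x16] <- [ac ca 01 a8]
query mem[0x12]=0x07, mem[0x0b]=0x18, mem[0x10]=0xe5, mem[0x16]=0xa8, mem[0x14]=0xca

MEM[0x12,0x0b,0x10,0x16,0x14] = 07 18 e5 a8 ca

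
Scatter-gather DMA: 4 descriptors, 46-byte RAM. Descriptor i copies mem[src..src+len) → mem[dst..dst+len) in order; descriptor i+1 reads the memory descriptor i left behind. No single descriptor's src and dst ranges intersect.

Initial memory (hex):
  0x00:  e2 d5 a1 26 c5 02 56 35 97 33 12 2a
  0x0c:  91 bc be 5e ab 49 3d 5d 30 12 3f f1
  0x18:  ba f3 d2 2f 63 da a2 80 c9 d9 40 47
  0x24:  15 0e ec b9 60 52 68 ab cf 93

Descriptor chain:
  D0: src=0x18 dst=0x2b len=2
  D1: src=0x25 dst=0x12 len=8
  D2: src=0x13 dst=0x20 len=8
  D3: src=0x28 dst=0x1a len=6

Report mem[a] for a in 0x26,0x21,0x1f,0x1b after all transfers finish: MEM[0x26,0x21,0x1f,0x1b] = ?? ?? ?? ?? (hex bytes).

MEM[0x26,0x21,0x1f,0x1b] = f3 b9 93 52

  after D0: wrote 2B at 0x2b = baf3
  after D1: wrote 8B at 0x12 = 0eecb9605268baf3
  after D2: wrote 8B at 0x20 = ecb9605268baf3d2
  after D3: wrote 6B at 0x1a = 605268baf393
query mem[0x26]=0xf3, mem[0x21]=0xb9, mem[0x1f]=0x93, mem[0x1b]=0x52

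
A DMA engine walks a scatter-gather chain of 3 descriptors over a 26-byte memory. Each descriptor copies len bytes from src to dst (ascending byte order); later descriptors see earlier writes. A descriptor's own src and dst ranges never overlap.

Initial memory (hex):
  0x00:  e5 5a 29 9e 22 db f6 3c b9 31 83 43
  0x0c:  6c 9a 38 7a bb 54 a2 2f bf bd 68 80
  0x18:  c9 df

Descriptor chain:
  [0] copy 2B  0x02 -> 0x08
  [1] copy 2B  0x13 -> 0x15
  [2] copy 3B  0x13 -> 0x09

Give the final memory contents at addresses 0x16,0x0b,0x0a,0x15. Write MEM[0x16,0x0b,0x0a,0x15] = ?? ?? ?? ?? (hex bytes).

#0 dst[0x08+2] := {0x29,0x9e}
#1 dst[0x15+2] := {0x2f,0xbf}
#2 dst[0x09+3] := {0x2f,0xbf,0x2f}
query mem[0x16]=0xbf, mem[0x0b]=0x2f, mem[0x0a]=0xbf, mem[0x15]=0x2f

MEM[0x16,0x0b,0x0a,0x15] = bf 2f bf 2f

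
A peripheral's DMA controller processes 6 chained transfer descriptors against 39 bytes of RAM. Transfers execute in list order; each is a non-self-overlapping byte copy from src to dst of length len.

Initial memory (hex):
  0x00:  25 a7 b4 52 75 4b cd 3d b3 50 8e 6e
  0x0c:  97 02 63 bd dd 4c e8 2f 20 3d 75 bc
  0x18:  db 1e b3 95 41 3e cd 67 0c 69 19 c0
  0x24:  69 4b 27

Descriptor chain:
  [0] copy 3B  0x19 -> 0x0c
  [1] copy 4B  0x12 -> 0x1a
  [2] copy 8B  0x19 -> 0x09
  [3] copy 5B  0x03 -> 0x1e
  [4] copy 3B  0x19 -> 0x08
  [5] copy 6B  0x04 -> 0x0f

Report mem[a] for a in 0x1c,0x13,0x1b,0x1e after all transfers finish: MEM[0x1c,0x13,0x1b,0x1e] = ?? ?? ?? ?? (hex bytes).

MEM[0x1c,0x13,0x1b,0x1e] = 20 1e 2f 52

D0: mem[0x0c..0x0e] <- [1e b3 95]
D1: mem[0x1a..0x1d] <- [e8 2f 20 3d]
D2: mem[0x09..0x10] <- [1e e8 2f 20 3d cd 67 0c]
D3: mem[0x1e..0x22] <- [52 75 4b cd 3d]
D4: mem[0x08..0x0a] <- [1e e8 2f]
D5: mem[0x0f..0x14] <- [75 4b cd 3d 1e e8]
query mem[0x1c]=0x20, mem[0x13]=0x1e, mem[0x1b]=0x2f, mem[0x1e]=0x52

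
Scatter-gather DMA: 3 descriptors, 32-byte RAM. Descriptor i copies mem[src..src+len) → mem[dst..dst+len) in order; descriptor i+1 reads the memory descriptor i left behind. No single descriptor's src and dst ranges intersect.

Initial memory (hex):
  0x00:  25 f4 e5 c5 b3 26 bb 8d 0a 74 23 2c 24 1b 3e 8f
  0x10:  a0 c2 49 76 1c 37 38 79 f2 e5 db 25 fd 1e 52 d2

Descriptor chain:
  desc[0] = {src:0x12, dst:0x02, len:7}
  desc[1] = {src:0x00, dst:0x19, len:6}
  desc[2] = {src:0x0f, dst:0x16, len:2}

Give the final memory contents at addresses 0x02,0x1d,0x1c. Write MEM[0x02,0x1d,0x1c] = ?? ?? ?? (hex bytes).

MEM[0x02,0x1d,0x1c] = 49 1c 76

  after D0: wrote 7B at 0x02 = 49761c373879f2
  after D1: wrote 6B at 0x19 = 25f449761c37
  after D2: wrote 2B at 0x16 = 8fa0
query mem[0x02]=0x49, mem[0x1d]=0x1c, mem[0x1c]=0x76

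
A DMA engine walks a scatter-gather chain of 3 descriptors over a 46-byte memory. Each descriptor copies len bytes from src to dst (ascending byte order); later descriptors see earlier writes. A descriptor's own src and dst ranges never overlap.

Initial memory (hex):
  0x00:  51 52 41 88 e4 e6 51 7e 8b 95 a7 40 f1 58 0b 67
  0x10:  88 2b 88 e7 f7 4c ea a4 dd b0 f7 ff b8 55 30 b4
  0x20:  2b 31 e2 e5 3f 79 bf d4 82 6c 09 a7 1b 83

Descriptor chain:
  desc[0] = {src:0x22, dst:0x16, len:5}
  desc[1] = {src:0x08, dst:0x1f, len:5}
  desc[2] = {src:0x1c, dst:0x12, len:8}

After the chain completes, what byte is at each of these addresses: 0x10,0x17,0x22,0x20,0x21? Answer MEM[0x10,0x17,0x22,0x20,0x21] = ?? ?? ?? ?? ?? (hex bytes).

D0: mem[0x16..0x1a] <- [e2 e5 3f 79 bf]
D1: mem[0x1f..0x23] <- [8b 95 a7 40 f1]
D2: mem[0x12..0x19] <- [b8 55 30 8b 95 a7 40 f1]
query mem[0x10]=0x88, mem[0x17]=0xa7, mem[0x22]=0x40, mem[0x20]=0x95, mem[0x21]=0xa7

MEM[0x10,0x17,0x22,0x20,0x21] = 88 a7 40 95 a7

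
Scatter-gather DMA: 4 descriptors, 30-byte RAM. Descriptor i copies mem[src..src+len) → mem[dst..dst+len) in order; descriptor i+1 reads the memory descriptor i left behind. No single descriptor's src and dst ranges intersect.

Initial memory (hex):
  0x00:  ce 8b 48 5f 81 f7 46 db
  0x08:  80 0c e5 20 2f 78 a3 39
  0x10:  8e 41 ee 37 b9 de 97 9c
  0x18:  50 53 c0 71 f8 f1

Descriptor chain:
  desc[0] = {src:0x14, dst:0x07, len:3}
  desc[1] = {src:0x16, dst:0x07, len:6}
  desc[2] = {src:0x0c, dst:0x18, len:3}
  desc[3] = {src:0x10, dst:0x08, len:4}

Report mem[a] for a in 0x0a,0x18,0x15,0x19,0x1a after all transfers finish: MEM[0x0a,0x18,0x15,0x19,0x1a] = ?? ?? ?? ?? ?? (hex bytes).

[0] 0x14->0x07 len=3 : b9 de 97
[1] 0x16->0x07 len=6 : 97 9c 50 53 c0 71
[2] 0x0c->0x18 len=3 : 71 78 a3
[3] 0x10->0x08 len=4 : 8e 41 ee 37
query mem[0x0a]=0xee, mem[0x18]=0x71, mem[0x15]=0xde, mem[0x19]=0x78, mem[0x1a]=0xa3

MEM[0x0a,0x18,0x15,0x19,0x1a] = ee 71 de 78 a3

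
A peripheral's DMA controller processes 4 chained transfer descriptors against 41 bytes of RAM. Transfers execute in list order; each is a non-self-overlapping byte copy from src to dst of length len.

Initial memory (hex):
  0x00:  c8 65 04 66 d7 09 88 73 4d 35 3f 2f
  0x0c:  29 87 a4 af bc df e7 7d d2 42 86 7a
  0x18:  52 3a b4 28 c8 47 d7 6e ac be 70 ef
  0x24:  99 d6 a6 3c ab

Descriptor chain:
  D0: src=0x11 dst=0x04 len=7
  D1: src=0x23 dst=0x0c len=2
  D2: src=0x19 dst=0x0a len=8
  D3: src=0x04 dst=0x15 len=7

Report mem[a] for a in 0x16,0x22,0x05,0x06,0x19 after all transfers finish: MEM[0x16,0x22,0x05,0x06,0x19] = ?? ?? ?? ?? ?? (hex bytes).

MEM[0x16,0x22,0x05,0x06,0x19] = e7 70 e7 7d 42

  after D0: wrote 7B at 0x04 = dfe77dd242867a
  after D1: wrote 2B at 0x0c = ef99
  after D2: wrote 8B at 0x0a = 3ab428c847d76eac
  after D3: wrote 7B at 0x15 = dfe77dd242863a
query mem[0x16]=0xe7, mem[0x22]=0x70, mem[0x05]=0xe7, mem[0x06]=0x7d, mem[0x19]=0x42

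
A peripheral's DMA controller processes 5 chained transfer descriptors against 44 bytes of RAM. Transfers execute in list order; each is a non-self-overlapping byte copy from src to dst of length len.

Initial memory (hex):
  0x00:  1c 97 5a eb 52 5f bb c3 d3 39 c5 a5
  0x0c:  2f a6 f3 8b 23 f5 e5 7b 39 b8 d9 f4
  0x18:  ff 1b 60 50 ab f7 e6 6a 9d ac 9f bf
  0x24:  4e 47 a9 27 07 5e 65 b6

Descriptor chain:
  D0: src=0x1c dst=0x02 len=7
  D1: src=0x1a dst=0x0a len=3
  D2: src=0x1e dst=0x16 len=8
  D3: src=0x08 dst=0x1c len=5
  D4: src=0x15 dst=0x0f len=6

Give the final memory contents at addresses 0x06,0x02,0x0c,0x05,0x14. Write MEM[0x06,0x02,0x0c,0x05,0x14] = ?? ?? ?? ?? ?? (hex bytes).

#0 dst[0x02+7] := {0xab,0xf7,0xe6,0x6a,0x9d,0xac,0x9f}
#1 dst[0x0a+3] := {0x60,0x50,0xab}
#2 dst[0x16+8] := {0xe6,0x6a,0x9d,0xac,0x9f,0xbf,0x4e,0x47}
#3 dst[0x1c+5] := {0x9f,0x39,0x60,0x50,0xab}
#4 dst[0x0f+6] := {0xb8,0xe6,0x6a,0x9d,0xac,0x9f}
query mem[0x06]=0x9d, mem[0x02]=0xab, mem[0x0c]=0xab, mem[0x05]=0x6a, mem[0x14]=0x9f

MEM[0x06,0x02,0x0c,0x05,0x14] = 9d ab ab 6a 9f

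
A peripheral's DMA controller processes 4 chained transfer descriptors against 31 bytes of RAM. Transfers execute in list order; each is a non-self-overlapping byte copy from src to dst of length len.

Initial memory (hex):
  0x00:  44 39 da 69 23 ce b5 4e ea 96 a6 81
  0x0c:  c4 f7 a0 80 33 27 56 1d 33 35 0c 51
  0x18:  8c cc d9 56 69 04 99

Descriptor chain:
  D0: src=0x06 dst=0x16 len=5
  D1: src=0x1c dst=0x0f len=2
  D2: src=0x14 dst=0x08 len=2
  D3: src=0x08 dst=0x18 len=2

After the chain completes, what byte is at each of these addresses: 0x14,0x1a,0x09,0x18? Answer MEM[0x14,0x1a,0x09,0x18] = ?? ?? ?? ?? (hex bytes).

MEM[0x14,0x1a,0x09,0x18] = 33 a6 35 33

#0 dst[0x16+5] := {0xb5,0x4e,0xea,0x96,0xa6}
#1 dst[0x0f+2] := {0x69,0x04}
#2 dst[0x08+2] := {0x33,0x35}
#3 dst[0x18+2] := {0x33,0x35}
query mem[0x14]=0x33, mem[0x1a]=0xa6, mem[0x09]=0x35, mem[0x18]=0x33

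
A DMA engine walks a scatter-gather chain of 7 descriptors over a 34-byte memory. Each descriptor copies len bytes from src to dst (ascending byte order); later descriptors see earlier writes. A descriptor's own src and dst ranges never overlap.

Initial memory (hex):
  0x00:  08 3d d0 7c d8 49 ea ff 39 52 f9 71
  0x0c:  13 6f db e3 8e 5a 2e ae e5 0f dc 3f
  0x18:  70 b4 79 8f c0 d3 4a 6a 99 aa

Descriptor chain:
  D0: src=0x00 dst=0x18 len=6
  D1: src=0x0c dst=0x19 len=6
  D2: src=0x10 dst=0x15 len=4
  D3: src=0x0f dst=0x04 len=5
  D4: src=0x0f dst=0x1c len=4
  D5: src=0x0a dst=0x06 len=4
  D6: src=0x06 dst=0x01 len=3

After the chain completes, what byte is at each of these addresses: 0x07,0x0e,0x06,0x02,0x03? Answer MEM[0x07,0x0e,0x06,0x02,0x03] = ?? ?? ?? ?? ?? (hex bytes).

MEM[0x07,0x0e,0x06,0x02,0x03] = 71 db f9 71 13

#0 dst[0x18+6] := {0x08,0x3d,0xd0,0x7c,0xd8,0x49}
#1 dst[0x19+6] := {0x13,0x6f,0xdb,0xe3,0x8e,0x5a}
#2 dst[0x15+4] := {0x8e,0x5a,0x2e,0xae}
#3 dst[0x04+5] := {0xe3,0x8e,0x5a,0x2e,0xae}
#4 dst[0x1c+4] := {0xe3,0x8e,0x5a,0x2e}
#5 dst[0x06+4] := {0xf9,0x71,0x13,0x6f}
#6 dst[0x01+3] := {0xf9,0x71,0x13}
query mem[0x07]=0x71, mem[0x0e]=0xdb, mem[0x06]=0xf9, mem[0x02]=0x71, mem[0x03]=0x13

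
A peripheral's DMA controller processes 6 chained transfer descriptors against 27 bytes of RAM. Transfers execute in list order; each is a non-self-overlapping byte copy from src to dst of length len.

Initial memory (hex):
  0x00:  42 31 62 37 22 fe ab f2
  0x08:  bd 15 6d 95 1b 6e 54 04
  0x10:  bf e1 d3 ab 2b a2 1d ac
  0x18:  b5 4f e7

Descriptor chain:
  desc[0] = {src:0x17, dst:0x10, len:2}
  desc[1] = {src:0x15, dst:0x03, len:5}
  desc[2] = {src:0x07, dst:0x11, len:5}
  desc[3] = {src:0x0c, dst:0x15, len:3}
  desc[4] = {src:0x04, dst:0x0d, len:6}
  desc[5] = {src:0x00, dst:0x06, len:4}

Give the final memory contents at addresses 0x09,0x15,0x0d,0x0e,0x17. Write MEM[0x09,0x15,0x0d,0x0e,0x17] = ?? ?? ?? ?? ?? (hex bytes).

MEM[0x09,0x15,0x0d,0x0e,0x17] = a2 1b 1d ac 54

[0] 0x17->0x10 len=2 : ac b5
[1] 0x15->0x03 len=5 : a2 1d ac b5 4f
[2] 0x07->0x11 len=5 : 4f bd 15 6d 95
[3] 0x0c->0x15 len=3 : 1b 6e 54
[4] 0x04->0x0d len=6 : 1d ac b5 4f bd 15
[5] 0x00->0x06 len=4 : 42 31 62 a2
query mem[0x09]=0xa2, mem[0x15]=0x1b, mem[0x0d]=0x1d, mem[0x0e]=0xac, mem[0x17]=0x54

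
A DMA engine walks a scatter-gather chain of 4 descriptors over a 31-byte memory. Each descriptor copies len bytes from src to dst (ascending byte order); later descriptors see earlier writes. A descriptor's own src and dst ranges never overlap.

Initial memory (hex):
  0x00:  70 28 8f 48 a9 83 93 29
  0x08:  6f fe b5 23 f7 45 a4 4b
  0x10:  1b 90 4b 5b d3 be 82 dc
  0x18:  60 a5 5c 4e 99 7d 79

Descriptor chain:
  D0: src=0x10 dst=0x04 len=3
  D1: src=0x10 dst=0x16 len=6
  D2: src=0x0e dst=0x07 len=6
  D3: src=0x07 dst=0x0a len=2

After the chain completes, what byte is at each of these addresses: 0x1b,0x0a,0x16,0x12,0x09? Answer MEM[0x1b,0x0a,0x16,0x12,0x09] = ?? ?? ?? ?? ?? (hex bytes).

D0: mem[0x04..0x06] <- [1b 90 4b]
D1: mem[0x16..0x1b] <- [1b 90 4b 5b d3 be]
D2: mem[0x07..0x0c] <- [a4 4b 1b 90 4b 5b]
D3: mem[0x0a..0x0b] <- [a4 4b]
query mem[0x1b]=0xbe, mem[0x0a]=0xa4, mem[0x16]=0x1b, mem[0x12]=0x4b, mem[0x09]=0x1b

MEM[0x1b,0x0a,0x16,0x12,0x09] = be a4 1b 4b 1b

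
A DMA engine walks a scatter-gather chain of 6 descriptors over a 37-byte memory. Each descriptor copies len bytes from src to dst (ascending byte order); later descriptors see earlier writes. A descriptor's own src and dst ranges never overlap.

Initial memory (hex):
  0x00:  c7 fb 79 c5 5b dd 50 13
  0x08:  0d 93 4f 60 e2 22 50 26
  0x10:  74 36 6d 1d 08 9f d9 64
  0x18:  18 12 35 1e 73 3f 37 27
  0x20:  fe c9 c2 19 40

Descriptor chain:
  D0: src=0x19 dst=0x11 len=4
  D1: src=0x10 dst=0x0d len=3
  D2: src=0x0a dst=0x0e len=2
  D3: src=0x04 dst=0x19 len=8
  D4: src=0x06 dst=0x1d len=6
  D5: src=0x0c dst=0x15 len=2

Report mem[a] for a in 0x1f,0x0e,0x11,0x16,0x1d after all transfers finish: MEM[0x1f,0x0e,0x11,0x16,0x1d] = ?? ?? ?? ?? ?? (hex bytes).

  after D0: wrote 4B at 0x11 = 12351e73
  after D1: wrote 3B at 0x0d = 741235
  after D2: wrote 2B at 0x0e = 4f60
  after D3: wrote 8B at 0x19 = 5bdd50130d934f60
  after D4: wrote 6B at 0x1d = 50130d934f60
  after D5: wrote 2B at 0x15 = e274
query mem[0x1f]=0x0d, mem[0x0e]=0x4f, mem[0x11]=0x12, mem[0x16]=0x74, mem[0x1d]=0x50

MEM[0x1f,0x0e,0x11,0x16,0x1d] = 0d 4f 12 74 50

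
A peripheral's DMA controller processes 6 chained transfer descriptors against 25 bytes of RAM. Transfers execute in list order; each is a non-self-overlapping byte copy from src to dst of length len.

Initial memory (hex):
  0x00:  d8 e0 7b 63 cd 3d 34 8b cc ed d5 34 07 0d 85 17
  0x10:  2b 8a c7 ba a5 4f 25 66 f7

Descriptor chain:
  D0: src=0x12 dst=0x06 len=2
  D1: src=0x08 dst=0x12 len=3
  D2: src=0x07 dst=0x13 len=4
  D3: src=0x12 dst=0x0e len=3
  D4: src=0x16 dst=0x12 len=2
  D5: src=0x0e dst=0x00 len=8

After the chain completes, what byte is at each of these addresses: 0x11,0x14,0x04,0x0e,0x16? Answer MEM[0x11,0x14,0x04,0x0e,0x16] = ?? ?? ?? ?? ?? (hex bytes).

#0 dst[0x06+2] := {0xc7,0xba}
#1 dst[0x12+3] := {0xcc,0xed,0xd5}
#2 dst[0x13+4] := {0xba,0xcc,0xed,0xd5}
#3 dst[0x0e+3] := {0xcc,0xba,0xcc}
#4 dst[0x12+2] := {0xd5,0x66}
#5 dst[0x00+8] := {0xcc,0xba,0xcc,0x8a,0xd5,0x66,0xcc,0xed}
query mem[0x11]=0x8a, mem[0x14]=0xcc, mem[0x04]=0xd5, mem[0x0e]=0xcc, mem[0x16]=0xd5

MEM[0x11,0x14,0x04,0x0e,0x16] = 8a cc d5 cc d5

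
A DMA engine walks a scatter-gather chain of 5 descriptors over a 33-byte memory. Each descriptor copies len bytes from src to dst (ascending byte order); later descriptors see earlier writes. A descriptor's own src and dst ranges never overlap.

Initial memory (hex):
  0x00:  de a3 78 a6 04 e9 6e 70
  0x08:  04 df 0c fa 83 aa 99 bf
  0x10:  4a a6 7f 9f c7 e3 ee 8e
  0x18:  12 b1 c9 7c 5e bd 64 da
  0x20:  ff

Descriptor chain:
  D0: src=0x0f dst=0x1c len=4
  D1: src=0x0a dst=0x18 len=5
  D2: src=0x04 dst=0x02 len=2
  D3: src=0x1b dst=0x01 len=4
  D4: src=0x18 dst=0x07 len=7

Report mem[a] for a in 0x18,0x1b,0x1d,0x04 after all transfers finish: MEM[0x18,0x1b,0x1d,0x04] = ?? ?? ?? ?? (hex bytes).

MEM[0x18,0x1b,0x1d,0x04] = 0c aa 4a a6

D0: mem[0x1c..0x1f] <- [bf 4a a6 7f]
D1: mem[0x18..0x1c] <- [0c fa 83 aa 99]
D2: mem[0x02..0x03] <- [04 e9]
D3: mem[0x01..0x04] <- [aa 99 4a a6]
D4: mem[0x07..0x0d] <- [0c fa 83 aa 99 4a a6]
query mem[0x18]=0x0c, mem[0x1b]=0xaa, mem[0x1d]=0x4a, mem[0x04]=0xa6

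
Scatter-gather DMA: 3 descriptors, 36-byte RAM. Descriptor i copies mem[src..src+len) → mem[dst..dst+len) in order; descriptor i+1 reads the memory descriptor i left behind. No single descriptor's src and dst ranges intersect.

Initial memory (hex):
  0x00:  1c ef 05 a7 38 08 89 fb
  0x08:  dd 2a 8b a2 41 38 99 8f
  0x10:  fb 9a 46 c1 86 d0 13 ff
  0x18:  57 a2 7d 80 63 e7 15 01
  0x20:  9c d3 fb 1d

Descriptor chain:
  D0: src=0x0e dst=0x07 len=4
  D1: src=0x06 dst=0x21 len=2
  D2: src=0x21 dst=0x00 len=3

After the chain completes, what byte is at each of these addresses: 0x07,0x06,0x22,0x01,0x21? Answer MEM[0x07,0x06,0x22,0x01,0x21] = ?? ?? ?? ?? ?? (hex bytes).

MEM[0x07,0x06,0x22,0x01,0x21] = 99 89 99 99 89

[0] 0x0e->0x07 len=4 : 99 8f fb 9a
[1] 0x06->0x21 len=2 : 89 99
[2] 0x21->0x00 len=3 : 89 99 1d
query mem[0x07]=0x99, mem[0x06]=0x89, mem[0x22]=0x99, mem[0x01]=0x99, mem[0x21]=0x89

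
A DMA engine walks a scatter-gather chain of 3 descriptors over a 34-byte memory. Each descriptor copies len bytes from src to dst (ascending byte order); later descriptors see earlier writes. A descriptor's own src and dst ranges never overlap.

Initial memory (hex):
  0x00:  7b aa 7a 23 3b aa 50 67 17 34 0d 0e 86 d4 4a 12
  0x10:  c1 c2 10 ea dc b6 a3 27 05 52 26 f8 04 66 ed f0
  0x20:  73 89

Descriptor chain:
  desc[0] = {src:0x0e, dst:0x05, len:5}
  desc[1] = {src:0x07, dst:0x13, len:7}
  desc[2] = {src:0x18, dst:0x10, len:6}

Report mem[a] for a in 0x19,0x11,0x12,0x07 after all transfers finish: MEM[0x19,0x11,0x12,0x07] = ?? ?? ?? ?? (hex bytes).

  after D0: wrote 5B at 0x05 = 4a12c1c210
  after D1: wrote 7B at 0x13 = c1c2100d0e86d4
  after D2: wrote 6B at 0x10 = 86d426f80466
query mem[0x19]=0xd4, mem[0x11]=0xd4, mem[0x12]=0x26, mem[0x07]=0xc1

MEM[0x19,0x11,0x12,0x07] = d4 d4 26 c1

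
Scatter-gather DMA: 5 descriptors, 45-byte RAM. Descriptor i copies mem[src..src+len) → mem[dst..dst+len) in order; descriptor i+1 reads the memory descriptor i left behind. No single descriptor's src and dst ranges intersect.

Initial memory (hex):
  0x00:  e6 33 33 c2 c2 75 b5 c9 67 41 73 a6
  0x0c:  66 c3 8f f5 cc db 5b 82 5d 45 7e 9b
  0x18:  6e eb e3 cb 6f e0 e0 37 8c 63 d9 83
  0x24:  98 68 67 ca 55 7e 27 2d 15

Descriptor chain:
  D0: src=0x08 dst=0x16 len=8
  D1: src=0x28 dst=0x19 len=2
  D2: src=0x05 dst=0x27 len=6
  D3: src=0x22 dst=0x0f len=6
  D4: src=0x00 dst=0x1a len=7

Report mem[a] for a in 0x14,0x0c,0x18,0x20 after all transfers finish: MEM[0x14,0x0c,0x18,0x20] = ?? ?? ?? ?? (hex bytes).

MEM[0x14,0x0c,0x18,0x20] = 75 66 73 b5

#0 dst[0x16+8] := {0x67,0x41,0x73,0xa6,0x66,0xc3,0x8f,0xf5}
#1 dst[0x19+2] := {0x55,0x7e}
#2 dst[0x27+6] := {0x75,0xb5,0xc9,0x67,0x41,0x73}
#3 dst[0x0f+6] := {0xd9,0x83,0x98,0x68,0x67,0x75}
#4 dst[0x1a+7] := {0xe6,0x33,0x33,0xc2,0xc2,0x75,0xb5}
query mem[0x14]=0x75, mem[0x0c]=0x66, mem[0x18]=0x73, mem[0x20]=0xb5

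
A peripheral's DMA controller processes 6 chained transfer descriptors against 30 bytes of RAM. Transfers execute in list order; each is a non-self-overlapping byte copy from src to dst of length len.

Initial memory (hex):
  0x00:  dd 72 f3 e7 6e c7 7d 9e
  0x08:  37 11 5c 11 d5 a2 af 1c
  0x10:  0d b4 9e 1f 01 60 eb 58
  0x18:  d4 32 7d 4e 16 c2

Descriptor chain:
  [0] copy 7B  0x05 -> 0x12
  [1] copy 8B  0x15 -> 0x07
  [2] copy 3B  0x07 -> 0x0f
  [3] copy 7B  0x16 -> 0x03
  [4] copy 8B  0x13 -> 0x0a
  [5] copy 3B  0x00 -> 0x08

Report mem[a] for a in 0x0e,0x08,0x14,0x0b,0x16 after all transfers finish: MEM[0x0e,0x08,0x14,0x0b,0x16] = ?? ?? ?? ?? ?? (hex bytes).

D0: mem[0x12..0x18] <- [c7 7d 9e 37 11 5c 11]
D1: mem[0x07..0x0e] <- [37 11 5c 11 32 7d 4e 16]
D2: mem[0x0f..0x11] <- [37 11 5c]
D3: mem[0x03..0x09] <- [11 5c 11 32 7d 4e 16]
D4: mem[0x0a..0x11] <- [7d 9e 37 11 5c 11 32 7d]
D5: mem[0x08..0x0a] <- [dd 72 f3]
query mem[0x0e]=0x5c, mem[0x08]=0xdd, mem[0x14]=0x9e, mem[0x0b]=0x9e, mem[0x16]=0x11

MEM[0x0e,0x08,0x14,0x0b,0x16] = 5c dd 9e 9e 11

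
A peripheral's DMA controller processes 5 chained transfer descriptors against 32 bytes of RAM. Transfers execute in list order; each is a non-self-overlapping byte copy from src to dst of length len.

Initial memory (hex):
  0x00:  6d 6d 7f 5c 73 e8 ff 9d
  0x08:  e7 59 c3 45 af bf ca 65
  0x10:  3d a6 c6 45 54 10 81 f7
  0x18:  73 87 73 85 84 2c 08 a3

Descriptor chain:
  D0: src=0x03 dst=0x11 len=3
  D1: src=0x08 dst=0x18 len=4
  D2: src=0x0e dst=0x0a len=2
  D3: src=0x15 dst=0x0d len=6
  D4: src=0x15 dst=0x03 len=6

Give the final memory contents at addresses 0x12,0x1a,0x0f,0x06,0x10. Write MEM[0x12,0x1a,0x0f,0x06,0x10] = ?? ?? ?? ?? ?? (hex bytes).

  after D0: wrote 3B at 0x11 = 5c73e8
  after D1: wrote 4B at 0x18 = e759c345
  after D2: wrote 2B at 0x0a = ca65
  after D3: wrote 6B at 0x0d = 1081f7e759c3
  after D4: wrote 6B at 0x03 = 1081f7e759c3
query mem[0x12]=0xc3, mem[0x1a]=0xc3, mem[0x0f]=0xf7, mem[0x06]=0xe7, mem[0x10]=0xe7

MEM[0x12,0x1a,0x0f,0x06,0x10] = c3 c3 f7 e7 e7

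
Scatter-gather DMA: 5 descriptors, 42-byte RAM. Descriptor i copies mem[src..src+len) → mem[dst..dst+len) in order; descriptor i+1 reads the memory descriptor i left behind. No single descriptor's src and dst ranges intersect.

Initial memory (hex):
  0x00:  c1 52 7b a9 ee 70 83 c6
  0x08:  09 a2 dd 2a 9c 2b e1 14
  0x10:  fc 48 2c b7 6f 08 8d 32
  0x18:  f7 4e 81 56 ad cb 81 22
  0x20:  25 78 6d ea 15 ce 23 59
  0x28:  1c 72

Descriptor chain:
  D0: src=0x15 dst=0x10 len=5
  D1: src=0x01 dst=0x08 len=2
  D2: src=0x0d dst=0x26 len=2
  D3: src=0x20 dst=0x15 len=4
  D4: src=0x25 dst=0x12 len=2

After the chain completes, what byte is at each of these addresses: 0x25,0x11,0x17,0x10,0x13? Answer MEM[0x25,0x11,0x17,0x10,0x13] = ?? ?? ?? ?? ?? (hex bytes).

MEM[0x25,0x11,0x17,0x10,0x13] = ce 8d 6d 08 2b

#0 dst[0x10+5] := {0x08,0x8d,0x32,0xf7,0x4e}
#1 dst[0x08+2] := {0x52,0x7b}
#2 dst[0x26+2] := {0x2b,0xe1}
#3 dst[0x15+4] := {0x25,0x78,0x6d,0xea}
#4 dst[0x12+2] := {0xce,0x2b}
query mem[0x25]=0xce, mem[0x11]=0x8d, mem[0x17]=0x6d, mem[0x10]=0x08, mem[0x13]=0x2b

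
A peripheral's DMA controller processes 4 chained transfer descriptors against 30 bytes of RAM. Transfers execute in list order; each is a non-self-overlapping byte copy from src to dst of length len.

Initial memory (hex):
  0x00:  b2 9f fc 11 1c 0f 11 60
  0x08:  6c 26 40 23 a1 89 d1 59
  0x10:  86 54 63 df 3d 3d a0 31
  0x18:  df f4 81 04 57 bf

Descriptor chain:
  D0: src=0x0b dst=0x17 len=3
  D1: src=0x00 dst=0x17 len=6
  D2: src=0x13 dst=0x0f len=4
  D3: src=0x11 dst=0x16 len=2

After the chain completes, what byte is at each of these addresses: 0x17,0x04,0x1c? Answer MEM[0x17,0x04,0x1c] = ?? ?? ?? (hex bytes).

#0 dst[0x17+3] := {0x23,0xa1,0x89}
#1 dst[0x17+6] := {0xb2,0x9f,0xfc,0x11,0x1c,0x0f}
#2 dst[0x0f+4] := {0xdf,0x3d,0x3d,0xa0}
#3 dst[0x16+2] := {0x3d,0xa0}
query mem[0x17]=0xa0, mem[0x04]=0x1c, mem[0x1c]=0x0f

MEM[0x17,0x04,0x1c] = a0 1c 0f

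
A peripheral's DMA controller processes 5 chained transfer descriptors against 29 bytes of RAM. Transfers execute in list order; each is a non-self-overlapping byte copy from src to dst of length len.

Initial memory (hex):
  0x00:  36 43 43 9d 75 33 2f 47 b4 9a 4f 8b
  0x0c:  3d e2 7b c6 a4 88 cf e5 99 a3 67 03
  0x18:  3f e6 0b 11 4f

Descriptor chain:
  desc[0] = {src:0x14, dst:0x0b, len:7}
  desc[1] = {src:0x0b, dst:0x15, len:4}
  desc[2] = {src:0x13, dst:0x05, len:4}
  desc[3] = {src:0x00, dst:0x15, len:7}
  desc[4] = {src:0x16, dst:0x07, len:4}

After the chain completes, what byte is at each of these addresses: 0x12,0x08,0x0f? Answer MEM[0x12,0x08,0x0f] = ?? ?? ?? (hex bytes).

MEM[0x12,0x08,0x0f] = cf 43 3f

[0] 0x14->0x0b len=7 : 99 a3 67 03 3f e6 0b
[1] 0x0b->0x15 len=4 : 99 a3 67 03
[2] 0x13->0x05 len=4 : e5 99 99 a3
[3] 0x00->0x15 len=7 : 36 43 43 9d 75 e5 99
[4] 0x16->0x07 len=4 : 43 43 9d 75
query mem[0x12]=0xcf, mem[0x08]=0x43, mem[0x0f]=0x3f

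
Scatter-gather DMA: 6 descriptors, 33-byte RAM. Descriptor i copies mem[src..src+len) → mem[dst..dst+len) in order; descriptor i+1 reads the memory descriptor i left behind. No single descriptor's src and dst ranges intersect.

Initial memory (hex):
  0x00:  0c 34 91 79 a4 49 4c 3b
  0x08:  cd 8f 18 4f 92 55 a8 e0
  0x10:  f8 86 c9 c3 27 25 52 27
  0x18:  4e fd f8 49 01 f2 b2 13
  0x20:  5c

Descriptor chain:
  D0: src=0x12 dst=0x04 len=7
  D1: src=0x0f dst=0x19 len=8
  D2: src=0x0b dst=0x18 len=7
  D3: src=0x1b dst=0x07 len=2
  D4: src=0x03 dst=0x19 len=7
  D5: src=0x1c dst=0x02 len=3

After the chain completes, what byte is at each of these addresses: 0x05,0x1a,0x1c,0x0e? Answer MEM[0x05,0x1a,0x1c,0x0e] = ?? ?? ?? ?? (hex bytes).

MEM[0x05,0x1a,0x1c,0x0e] = c3 c9 27 a8

[0] 0x12->0x04 len=7 : c9 c3 27 25 52 27 4e
[1] 0x0f->0x19 len=8 : e0 f8 86 c9 c3 27 25 52
[2] 0x0b->0x18 len=7 : 4f 92 55 a8 e0 f8 86
[3] 0x1b->0x07 len=2 : a8 e0
[4] 0x03->0x19 len=7 : 79 c9 c3 27 a8 e0 27
[5] 0x1c->0x02 len=3 : 27 a8 e0
query mem[0x05]=0xc3, mem[0x1a]=0xc9, mem[0x1c]=0x27, mem[0x0e]=0xa8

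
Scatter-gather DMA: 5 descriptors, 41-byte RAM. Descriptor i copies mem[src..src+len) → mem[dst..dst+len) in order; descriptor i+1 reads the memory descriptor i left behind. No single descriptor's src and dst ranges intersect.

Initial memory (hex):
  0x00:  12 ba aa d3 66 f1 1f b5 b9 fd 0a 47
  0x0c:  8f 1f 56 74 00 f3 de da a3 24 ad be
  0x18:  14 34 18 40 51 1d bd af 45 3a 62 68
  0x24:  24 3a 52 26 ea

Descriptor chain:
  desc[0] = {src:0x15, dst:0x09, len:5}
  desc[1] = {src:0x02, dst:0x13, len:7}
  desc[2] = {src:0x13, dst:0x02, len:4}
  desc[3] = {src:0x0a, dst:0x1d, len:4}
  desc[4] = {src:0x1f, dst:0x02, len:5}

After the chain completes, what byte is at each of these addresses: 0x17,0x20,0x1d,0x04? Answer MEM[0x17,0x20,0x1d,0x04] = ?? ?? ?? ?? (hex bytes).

D0: mem[0x09..0x0d] <- [24 ad be 14 34]
D1: mem[0x13..0x19] <- [aa d3 66 f1 1f b5 b9]
D2: mem[0x02..0x05] <- [aa d3 66 f1]
D3: mem[0x1d..0x20] <- [ad be 14 34]
D4: mem[0x02..0x06] <- [14 34 3a 62 68]
query mem[0x17]=0x1f, mem[0x20]=0x34, mem[0x1d]=0xad, mem[0x04]=0x3a

MEM[0x17,0x20,0x1d,0x04] = 1f 34 ad 3a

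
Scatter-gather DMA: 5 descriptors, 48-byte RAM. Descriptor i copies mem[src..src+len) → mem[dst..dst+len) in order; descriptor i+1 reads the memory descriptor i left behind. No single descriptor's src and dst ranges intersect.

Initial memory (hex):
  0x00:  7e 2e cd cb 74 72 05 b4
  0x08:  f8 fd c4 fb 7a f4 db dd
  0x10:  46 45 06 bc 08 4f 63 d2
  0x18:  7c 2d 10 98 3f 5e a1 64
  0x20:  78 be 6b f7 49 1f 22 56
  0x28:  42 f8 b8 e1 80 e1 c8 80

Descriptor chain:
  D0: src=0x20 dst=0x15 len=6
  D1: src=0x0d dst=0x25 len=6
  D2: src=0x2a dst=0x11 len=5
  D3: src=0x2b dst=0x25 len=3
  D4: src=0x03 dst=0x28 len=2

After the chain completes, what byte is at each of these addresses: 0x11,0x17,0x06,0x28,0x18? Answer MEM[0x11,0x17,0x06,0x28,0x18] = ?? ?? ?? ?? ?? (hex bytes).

MEM[0x11,0x17,0x06,0x28,0x18] = 06 6b 05 cb f7

[0] 0x20->0x15 len=6 : 78 be 6b f7 49 1f
[1] 0x0d->0x25 len=6 : f4 db dd 46 45 06
[2] 0x2a->0x11 len=5 : 06 e1 80 e1 c8
[3] 0x2b->0x25 len=3 : e1 80 e1
[4] 0x03->0x28 len=2 : cb 74
query mem[0x11]=0x06, mem[0x17]=0x6b, mem[0x06]=0x05, mem[0x28]=0xcb, mem[0x18]=0xf7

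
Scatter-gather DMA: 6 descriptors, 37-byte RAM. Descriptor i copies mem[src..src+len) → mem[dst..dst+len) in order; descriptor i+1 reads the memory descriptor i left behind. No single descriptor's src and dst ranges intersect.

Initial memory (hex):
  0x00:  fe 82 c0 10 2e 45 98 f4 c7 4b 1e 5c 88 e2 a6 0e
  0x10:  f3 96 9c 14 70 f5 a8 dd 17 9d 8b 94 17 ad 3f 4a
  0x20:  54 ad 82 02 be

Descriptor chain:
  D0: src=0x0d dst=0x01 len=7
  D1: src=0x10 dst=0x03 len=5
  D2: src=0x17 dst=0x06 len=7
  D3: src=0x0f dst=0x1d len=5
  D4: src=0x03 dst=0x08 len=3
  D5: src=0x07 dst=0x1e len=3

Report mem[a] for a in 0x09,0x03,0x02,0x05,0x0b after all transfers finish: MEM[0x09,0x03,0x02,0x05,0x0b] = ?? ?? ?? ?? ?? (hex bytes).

MEM[0x09,0x03,0x02,0x05,0x0b] = 96 f3 a6 9c 17

#0 dst[0x01+7] := {0xe2,0xa6,0x0e,0xf3,0x96,0x9c,0x14}
#1 dst[0x03+5] := {0xf3,0x96,0x9c,0x14,0x70}
#2 dst[0x06+7] := {0xdd,0x17,0x9d,0x8b,0x94,0x17,0xad}
#3 dst[0x1d+5] := {0x0e,0xf3,0x96,0x9c,0x14}
#4 dst[0x08+3] := {0xf3,0x96,0x9c}
#5 dst[0x1e+3] := {0x17,0xf3,0x96}
query mem[0x09]=0x96, mem[0x03]=0xf3, mem[0x02]=0xa6, mem[0x05]=0x9c, mem[0x0b]=0x17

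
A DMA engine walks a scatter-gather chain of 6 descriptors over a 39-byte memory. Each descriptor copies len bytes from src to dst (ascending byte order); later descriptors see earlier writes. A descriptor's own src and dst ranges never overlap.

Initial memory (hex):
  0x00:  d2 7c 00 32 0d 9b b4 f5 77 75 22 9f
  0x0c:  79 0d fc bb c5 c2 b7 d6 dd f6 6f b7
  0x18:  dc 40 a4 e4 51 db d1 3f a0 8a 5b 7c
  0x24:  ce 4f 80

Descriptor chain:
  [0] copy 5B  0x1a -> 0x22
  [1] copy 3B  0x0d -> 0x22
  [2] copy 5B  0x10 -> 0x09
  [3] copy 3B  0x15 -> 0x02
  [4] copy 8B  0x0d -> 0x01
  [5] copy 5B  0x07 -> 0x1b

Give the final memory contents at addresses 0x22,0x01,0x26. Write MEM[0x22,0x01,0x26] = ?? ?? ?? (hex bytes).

#0 dst[0x22+5] := {0xa4,0xe4,0x51,0xdb,0xd1}
#1 dst[0x22+3] := {0x0d,0xfc,0xbb}
#2 dst[0x09+5] := {0xc5,0xc2,0xb7,0xd6,0xdd}
#3 dst[0x02+3] := {0xf6,0x6f,0xb7}
#4 dst[0x01+8] := {0xdd,0xfc,0xbb,0xc5,0xc2,0xb7,0xd6,0xdd}
#5 dst[0x1b+5] := {0xd6,0xdd,0xc5,0xc2,0xb7}
query mem[0x22]=0x0d, mem[0x01]=0xdd, mem[0x26]=0xd1

MEM[0x22,0x01,0x26] = 0d dd d1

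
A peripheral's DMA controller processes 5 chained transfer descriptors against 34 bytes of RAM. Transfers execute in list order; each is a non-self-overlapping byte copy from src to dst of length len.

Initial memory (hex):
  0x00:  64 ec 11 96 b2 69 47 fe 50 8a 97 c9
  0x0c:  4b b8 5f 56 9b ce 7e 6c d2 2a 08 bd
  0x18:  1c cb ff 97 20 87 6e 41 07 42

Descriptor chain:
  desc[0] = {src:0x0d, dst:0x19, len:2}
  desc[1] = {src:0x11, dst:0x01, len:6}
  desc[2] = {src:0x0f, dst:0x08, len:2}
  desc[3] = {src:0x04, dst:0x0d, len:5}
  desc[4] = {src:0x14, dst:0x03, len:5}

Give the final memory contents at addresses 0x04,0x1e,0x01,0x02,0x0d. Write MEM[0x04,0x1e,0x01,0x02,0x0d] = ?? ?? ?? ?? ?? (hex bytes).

[0] 0x0d->0x19 len=2 : b8 5f
[1] 0x11->0x01 len=6 : ce 7e 6c d2 2a 08
[2] 0x0f->0x08 len=2 : 56 9b
[3] 0x04->0x0d len=5 : d2 2a 08 fe 56
[4] 0x14->0x03 len=5 : d2 2a 08 bd 1c
query mem[0x04]=0x2a, mem[0x1e]=0x6e, mem[0x01]=0xce, mem[0x02]=0x7e, mem[0x0d]=0xd2

MEM[0x04,0x1e,0x01,0x02,0x0d] = 2a 6e ce 7e d2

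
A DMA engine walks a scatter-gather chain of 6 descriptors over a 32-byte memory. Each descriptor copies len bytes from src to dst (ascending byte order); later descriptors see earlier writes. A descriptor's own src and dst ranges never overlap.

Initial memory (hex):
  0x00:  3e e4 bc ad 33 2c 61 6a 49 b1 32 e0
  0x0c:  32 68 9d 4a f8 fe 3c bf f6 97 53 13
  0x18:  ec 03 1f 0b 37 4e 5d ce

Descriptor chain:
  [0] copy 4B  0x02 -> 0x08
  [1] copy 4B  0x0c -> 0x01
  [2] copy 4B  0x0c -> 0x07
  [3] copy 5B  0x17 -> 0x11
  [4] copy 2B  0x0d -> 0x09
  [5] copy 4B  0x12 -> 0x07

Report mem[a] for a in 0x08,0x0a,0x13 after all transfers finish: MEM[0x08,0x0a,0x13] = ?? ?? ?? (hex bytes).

D0: mem[0x08..0x0b] <- [bc ad 33 2c]
D1: mem[0x01..0x04] <- [32 68 9d 4a]
D2: mem[0x07..0x0a] <- [32 68 9d 4a]
D3: mem[0x11..0x15] <- [13 ec 03 1f 0b]
D4: mem[0x09..0x0a] <- [68 9d]
D5: mem[0x07..0x0a] <- [ec 03 1f 0b]
query mem[0x08]=0x03, mem[0x0a]=0x0b, mem[0x13]=0x03

MEM[0x08,0x0a,0x13] = 03 0b 03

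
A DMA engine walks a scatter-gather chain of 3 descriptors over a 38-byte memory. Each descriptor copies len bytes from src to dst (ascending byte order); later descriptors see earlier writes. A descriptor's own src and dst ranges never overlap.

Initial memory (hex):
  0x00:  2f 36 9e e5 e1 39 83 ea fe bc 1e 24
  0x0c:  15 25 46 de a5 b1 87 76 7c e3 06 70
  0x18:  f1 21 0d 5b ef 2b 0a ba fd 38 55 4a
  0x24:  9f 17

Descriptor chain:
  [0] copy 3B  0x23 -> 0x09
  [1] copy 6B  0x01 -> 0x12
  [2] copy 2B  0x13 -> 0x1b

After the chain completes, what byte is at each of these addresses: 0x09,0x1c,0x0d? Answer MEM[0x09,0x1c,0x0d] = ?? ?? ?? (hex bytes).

MEM[0x09,0x1c,0x0d] = 4a e5 25

#0 dst[0x09+3] := {0x4a,0x9f,0x17}
#1 dst[0x12+6] := {0x36,0x9e,0xe5,0xe1,0x39,0x83}
#2 dst[0x1b+2] := {0x9e,0xe5}
query mem[0x09]=0x4a, mem[0x1c]=0xe5, mem[0x0d]=0x25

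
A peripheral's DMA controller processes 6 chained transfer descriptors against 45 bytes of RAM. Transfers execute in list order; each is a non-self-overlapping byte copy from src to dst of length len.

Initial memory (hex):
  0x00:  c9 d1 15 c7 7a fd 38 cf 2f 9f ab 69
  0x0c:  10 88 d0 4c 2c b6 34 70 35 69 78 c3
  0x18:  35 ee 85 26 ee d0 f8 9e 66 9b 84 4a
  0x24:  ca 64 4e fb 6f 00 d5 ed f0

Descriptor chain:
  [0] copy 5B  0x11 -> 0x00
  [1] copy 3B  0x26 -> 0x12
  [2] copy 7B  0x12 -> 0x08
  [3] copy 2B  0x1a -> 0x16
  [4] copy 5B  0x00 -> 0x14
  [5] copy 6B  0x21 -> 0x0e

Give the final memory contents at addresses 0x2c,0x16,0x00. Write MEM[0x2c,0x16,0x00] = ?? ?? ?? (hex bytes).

#0 dst[0x00+5] := {0xb6,0x34,0x70,0x35,0x69}
#1 dst[0x12+3] := {0x4e,0xfb,0x6f}
#2 dst[0x08+7] := {0x4e,0xfb,0x6f,0x69,0x78,0xc3,0x35}
#3 dst[0x16+2] := {0x85,0x26}
#4 dst[0x14+5] := {0xb6,0x34,0x70,0x35,0x69}
#5 dst[0x0e+6] := {0x9b,0x84,0x4a,0xca,0x64,0x4e}
query mem[0x2c]=0xf0, mem[0x16]=0x70, mem[0x00]=0xb6

MEM[0x2c,0x16,0x00] = f0 70 b6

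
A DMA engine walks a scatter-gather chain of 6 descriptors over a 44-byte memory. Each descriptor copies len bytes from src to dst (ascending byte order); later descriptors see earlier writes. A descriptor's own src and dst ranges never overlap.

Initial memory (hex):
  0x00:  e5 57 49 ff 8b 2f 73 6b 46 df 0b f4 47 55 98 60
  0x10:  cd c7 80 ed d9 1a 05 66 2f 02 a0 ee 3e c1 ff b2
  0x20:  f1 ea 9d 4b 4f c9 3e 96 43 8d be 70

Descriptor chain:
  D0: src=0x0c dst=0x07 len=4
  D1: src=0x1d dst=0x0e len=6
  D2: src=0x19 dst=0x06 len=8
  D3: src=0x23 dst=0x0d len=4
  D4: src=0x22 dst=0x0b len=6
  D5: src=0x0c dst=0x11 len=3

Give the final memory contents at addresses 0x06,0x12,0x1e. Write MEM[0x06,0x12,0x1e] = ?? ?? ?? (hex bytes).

[0] 0x0c->0x07 len=4 : 47 55 98 60
[1] 0x1d->0x0e len=6 : c1 ff b2 f1 ea 9d
[2] 0x19->0x06 len=8 : 02 a0 ee 3e c1 ff b2 f1
[3] 0x23->0x0d len=4 : 4b 4f c9 3e
[4] 0x22->0x0b len=6 : 9d 4b 4f c9 3e 96
[5] 0x0c->0x11 len=3 : 4b 4f c9
query mem[0x06]=0x02, mem[0x12]=0x4f, mem[0x1e]=0xff

MEM[0x06,0x12,0x1e] = 02 4f ff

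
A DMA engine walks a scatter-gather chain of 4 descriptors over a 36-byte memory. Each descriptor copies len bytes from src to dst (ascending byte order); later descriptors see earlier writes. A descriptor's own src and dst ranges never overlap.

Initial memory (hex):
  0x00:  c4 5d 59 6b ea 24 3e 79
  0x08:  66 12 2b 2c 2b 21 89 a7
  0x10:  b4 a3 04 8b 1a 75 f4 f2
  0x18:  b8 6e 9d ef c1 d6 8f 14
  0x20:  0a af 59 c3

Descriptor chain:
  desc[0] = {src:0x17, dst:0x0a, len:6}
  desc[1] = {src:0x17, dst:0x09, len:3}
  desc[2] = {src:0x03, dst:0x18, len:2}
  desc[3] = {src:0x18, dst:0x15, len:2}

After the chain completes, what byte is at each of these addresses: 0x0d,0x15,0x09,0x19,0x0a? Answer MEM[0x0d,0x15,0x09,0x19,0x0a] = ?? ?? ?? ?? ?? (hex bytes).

MEM[0x0d,0x15,0x09,0x19,0x0a] = 9d 6b f2 ea b8

  after D0: wrote 6B at 0x0a = f2b86e9defc1
  after D1: wrote 3B at 0x09 = f2b86e
  after D2: wrote 2B at 0x18 = 6bea
  after D3: wrote 2B at 0x15 = 6bea
query mem[0x0d]=0x9d, mem[0x15]=0x6b, mem[0x09]=0xf2, mem[0x19]=0xea, mem[0x0a]=0xb8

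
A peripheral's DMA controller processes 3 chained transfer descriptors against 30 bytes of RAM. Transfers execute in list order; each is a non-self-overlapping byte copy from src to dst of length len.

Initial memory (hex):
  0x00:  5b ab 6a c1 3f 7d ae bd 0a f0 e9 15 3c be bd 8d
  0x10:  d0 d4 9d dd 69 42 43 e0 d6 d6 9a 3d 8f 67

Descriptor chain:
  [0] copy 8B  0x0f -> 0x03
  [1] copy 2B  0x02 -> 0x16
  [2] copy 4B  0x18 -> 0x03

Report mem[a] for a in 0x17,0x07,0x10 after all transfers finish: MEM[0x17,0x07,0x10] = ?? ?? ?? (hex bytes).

MEM[0x17,0x07,0x10] = 8d dd d0

#0 dst[0x03+8] := {0x8d,0xd0,0xd4,0x9d,0xdd,0x69,0x42,0x43}
#1 dst[0x16+2] := {0x6a,0x8d}
#2 dst[0x03+4] := {0xd6,0xd6,0x9a,0x3d}
query mem[0x17]=0x8d, mem[0x07]=0xdd, mem[0x10]=0xd0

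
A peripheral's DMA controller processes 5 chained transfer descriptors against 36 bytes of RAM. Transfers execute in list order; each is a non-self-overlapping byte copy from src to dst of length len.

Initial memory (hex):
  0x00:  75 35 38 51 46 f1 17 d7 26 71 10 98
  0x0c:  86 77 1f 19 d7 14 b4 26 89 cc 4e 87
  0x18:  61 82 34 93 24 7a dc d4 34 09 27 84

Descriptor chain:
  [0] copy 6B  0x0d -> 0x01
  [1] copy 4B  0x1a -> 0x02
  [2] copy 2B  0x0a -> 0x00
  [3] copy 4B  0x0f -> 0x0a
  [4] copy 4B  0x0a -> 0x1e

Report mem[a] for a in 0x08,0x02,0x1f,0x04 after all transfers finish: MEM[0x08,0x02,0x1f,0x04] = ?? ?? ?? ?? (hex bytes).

MEM[0x08,0x02,0x1f,0x04] = 26 34 d7 24

[0] 0x0d->0x01 len=6 : 77 1f 19 d7 14 b4
[1] 0x1a->0x02 len=4 : 34 93 24 7a
[2] 0x0a->0x00 len=2 : 10 98
[3] 0x0f->0x0a len=4 : 19 d7 14 b4
[4] 0x0a->0x1e len=4 : 19 d7 14 b4
query mem[0x08]=0x26, mem[0x02]=0x34, mem[0x1f]=0xd7, mem[0x04]=0x24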